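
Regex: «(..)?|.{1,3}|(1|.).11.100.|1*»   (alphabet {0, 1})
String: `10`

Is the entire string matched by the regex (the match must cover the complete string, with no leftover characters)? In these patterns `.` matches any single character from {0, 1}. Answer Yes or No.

Yes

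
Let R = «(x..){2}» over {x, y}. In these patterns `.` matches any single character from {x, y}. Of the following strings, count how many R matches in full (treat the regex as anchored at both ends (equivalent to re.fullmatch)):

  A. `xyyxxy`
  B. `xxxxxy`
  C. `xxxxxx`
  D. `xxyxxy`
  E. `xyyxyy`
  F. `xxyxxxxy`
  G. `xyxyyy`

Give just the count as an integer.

5

A → match
B → match
C → match
D → match
E → match
F → no match
G → no match
Total matched: 5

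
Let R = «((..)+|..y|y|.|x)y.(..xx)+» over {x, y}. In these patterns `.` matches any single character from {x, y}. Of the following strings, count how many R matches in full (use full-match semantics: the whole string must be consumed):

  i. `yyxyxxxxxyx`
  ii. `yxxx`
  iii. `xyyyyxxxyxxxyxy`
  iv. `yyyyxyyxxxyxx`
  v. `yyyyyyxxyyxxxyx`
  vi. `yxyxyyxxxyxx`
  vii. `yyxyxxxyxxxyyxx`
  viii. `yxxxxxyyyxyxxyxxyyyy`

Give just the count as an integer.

i. `yyxyxxxxxyx` → no match — must end with `xx`
ii. `yxxx` → no match
iii → no match — must end with `xx`
iv → match
v → no match — must end with `xx`
vi. `yxyxyyxxxyxx` → match
vii → match
viii → no match — must end with `xx`
Total matched: 3

3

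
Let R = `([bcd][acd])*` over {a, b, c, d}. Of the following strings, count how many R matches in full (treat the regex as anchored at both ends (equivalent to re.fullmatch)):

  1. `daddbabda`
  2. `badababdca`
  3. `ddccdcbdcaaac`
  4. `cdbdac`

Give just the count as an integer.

1

1 → no match
2 → match
3 → no match
4 → no match
Total matched: 1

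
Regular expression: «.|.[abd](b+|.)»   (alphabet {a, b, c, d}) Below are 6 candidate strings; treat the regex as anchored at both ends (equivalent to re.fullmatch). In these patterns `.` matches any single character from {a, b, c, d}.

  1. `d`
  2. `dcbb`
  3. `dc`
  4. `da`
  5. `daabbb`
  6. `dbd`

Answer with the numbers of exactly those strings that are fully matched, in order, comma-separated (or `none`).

1, 6

1. `d` → match
2. `dcbb` → no match
3. `dc` → no match
4. `da` → no match
5. `daabbb` → no match
6. `dbd` → match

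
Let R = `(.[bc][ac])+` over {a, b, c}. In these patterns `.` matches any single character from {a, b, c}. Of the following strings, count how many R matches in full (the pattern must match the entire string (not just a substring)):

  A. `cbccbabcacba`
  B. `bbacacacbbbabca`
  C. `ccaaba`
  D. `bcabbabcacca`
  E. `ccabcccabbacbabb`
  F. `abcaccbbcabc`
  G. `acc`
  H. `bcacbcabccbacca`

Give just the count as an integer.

A → match
B → no match
C → match
D → match
E → no match
F → match
G → match
H → match
Total matched: 6

6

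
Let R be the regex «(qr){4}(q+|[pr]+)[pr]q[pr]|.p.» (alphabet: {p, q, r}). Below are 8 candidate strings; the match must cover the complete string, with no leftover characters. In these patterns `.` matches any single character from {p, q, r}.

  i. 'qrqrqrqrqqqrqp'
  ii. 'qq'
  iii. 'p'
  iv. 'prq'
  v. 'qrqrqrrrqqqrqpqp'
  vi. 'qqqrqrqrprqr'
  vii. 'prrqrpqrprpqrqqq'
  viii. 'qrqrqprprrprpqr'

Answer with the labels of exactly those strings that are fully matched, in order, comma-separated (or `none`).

i

i → match
ii → no match
iii → no match
iv → no match
v → no match
vi → no match
vii → no match
viii → no match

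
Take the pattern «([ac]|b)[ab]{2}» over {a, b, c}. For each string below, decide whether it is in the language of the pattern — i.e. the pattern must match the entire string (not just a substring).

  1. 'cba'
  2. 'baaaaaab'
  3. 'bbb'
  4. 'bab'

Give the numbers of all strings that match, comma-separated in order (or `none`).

1 → match
2 → no match
3 → match
4 → match

1, 3, 4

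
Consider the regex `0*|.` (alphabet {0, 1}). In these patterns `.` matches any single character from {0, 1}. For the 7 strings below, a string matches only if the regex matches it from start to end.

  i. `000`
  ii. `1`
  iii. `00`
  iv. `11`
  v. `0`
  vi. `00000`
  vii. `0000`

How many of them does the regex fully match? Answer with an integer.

6

i → match
ii → match
iii → match
iv → no match
v → match
vi → match
vii → match
Total matched: 6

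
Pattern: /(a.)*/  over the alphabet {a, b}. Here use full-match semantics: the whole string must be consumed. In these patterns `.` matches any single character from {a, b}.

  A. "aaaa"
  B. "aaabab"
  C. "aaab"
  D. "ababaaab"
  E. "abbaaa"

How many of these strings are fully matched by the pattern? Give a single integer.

A → match
B → match
C → match
D → match
E → no match
Total matched: 4

4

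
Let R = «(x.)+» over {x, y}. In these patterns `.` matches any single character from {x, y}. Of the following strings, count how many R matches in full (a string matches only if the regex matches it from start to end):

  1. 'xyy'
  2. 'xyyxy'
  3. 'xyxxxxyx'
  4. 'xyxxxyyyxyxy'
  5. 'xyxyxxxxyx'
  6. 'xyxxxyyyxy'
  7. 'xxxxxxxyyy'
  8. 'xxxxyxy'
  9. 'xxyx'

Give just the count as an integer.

0

1 → no match
2 → no match
3 → no match
4 → no match
5 → no match
6 → no match
7 → no match
8 → no match
9 → no match
Total matched: 0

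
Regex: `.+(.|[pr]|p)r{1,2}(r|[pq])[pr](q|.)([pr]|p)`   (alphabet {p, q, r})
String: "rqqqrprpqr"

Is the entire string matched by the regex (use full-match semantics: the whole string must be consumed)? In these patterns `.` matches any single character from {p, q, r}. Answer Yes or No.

No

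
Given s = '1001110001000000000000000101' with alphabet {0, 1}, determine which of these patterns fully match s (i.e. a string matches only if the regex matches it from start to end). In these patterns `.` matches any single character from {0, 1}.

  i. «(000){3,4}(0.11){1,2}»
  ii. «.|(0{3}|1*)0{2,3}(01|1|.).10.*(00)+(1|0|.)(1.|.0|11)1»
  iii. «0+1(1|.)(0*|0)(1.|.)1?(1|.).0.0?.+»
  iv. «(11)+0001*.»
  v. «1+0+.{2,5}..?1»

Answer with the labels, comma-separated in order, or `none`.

i → no match — must start with '000'
ii → match
iii → no match — must start with '0'
iv → no match — must start with '11'
v → no match

ii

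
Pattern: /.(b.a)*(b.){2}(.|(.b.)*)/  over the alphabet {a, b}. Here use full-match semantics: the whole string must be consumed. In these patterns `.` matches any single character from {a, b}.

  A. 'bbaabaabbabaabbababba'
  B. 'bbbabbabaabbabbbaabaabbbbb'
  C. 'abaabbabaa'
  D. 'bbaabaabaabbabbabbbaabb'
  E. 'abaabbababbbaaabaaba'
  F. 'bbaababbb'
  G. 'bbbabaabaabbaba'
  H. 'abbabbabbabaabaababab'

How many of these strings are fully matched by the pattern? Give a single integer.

5

A → match
B → match
C → no match
D → match
E → no match
F → match
G → no match
H → match
Total matched: 5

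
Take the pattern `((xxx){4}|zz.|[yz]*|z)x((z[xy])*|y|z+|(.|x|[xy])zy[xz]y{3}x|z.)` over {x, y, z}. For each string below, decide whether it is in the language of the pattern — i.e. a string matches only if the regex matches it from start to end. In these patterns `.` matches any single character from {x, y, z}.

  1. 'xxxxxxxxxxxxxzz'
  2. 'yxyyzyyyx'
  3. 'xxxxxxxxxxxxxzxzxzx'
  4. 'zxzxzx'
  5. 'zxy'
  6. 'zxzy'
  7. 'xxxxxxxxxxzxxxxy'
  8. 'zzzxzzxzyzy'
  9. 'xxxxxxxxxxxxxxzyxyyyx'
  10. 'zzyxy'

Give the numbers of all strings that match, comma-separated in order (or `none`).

1, 3, 4, 5, 6, 9, 10

1 → match
2 → no match
3 → match
4 → match
5 → match
6 → match
7 → no match
8 → no match
9 → match
10 → match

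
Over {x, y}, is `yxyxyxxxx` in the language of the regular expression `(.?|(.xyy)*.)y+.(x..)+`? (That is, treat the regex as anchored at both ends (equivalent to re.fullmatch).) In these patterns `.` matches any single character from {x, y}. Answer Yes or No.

No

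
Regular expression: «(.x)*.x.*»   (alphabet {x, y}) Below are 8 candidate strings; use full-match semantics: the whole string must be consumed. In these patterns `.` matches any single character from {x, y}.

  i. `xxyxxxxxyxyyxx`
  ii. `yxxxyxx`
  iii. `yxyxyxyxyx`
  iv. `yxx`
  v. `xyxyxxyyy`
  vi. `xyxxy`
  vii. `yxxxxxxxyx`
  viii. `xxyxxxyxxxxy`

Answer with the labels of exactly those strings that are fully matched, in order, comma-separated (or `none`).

i → match
ii → match
iii → match
iv → match
v → no match
vi → no match
vii → match
viii → match

i, ii, iii, iv, vii, viii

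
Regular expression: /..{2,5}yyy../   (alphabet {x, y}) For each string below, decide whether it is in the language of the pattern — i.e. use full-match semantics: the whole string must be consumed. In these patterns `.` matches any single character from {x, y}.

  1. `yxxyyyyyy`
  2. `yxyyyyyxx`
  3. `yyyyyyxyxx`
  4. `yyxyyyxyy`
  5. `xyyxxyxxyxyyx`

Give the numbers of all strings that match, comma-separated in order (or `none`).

1 → match
2 → match
3 → no match
4 → no match
5 → no match

1, 2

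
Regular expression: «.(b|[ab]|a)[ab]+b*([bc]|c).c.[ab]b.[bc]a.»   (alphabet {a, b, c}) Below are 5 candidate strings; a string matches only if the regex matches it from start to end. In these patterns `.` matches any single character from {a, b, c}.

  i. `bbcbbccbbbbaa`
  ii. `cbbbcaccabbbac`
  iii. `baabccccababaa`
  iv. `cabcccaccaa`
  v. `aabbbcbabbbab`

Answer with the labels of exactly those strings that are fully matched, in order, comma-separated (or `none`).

ii, iii, v

i → no match
ii → match
iii → match
iv → no match
v → match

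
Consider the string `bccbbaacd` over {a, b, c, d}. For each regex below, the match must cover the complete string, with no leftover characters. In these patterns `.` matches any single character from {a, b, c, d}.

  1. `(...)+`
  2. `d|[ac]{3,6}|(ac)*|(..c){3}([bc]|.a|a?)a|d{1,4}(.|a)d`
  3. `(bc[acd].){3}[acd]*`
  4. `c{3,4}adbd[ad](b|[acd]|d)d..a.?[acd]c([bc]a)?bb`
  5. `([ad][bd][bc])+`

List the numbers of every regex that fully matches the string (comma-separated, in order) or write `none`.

1

1 → match
2 → no match
3 → no match
4 → no match — must start with `c`
5 → no match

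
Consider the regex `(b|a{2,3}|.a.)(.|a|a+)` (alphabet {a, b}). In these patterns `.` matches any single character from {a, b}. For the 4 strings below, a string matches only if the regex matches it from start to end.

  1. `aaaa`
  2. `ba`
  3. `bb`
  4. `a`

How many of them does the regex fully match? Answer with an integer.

3

1 → match
2 → match
3 → match
4 → no match
Total matched: 3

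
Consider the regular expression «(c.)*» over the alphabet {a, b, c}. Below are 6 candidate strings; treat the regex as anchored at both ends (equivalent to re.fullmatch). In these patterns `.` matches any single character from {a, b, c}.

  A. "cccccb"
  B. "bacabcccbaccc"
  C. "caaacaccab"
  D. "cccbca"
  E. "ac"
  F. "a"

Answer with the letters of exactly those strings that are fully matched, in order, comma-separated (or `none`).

A, D

A → match
B → no match
C → no match
D → match
E → no match
F → no match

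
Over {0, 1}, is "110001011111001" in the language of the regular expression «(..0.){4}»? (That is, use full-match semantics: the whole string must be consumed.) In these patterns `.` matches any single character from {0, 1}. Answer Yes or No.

No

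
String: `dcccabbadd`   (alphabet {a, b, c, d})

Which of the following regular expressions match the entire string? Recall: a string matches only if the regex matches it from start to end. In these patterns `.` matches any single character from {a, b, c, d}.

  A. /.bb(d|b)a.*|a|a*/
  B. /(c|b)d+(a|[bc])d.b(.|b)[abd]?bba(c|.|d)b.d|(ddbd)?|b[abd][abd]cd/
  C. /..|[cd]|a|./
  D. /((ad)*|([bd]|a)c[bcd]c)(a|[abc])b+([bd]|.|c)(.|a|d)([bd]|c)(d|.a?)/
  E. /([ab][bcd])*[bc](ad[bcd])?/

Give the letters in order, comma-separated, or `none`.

D

A → no match
B → no match
C → no match
D → match
E → no match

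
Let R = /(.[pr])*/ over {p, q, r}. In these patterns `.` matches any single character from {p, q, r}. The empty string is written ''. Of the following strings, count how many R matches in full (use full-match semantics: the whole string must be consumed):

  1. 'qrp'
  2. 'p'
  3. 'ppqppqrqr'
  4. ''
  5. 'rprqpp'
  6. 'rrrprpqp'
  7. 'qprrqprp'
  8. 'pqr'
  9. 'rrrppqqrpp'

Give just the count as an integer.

1 → no match
2 → no match
3 → no match
4 → match
5 → no match
6 → match
7 → match
8 → no match
9 → no match
Total matched: 3

3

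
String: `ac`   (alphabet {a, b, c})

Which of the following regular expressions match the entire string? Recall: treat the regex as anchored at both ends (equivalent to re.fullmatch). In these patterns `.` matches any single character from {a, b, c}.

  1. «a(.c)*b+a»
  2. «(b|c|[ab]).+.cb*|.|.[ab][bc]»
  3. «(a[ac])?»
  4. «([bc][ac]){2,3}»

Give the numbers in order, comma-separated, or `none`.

3

1 → no match — must end with `ba`
2 → no match
3 → match
4 → no match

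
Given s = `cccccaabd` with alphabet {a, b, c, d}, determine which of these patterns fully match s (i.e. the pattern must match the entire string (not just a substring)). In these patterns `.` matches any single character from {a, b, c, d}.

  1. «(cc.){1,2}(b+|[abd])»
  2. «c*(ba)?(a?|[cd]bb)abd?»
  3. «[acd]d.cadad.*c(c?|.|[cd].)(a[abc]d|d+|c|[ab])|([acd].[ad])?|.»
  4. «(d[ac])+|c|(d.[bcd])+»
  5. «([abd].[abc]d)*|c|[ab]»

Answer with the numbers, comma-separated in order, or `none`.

2

1 → no match
2 → match
3 → no match
4 → no match
5 → no match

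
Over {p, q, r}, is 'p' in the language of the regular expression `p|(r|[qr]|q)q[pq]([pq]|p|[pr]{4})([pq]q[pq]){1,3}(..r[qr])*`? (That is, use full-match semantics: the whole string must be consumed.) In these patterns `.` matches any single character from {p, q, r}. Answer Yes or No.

Yes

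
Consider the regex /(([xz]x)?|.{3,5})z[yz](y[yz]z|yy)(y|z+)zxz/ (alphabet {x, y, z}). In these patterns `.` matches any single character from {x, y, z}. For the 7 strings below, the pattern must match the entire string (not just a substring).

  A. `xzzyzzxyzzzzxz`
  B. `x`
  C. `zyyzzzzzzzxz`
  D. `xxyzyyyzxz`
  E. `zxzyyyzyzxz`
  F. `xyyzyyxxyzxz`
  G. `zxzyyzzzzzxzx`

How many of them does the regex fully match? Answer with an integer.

A → no match
B. `x` → no match — must end with `zxz`
C. `zyyzzzzzzzxz` → match
D. `xxyzyyyzxz` → no match
E. `zxzyyyzyzxz` → match
F. `xyyzyyxxyzxz` → no match
G → no match — must end with `zxz`
Total matched: 2

2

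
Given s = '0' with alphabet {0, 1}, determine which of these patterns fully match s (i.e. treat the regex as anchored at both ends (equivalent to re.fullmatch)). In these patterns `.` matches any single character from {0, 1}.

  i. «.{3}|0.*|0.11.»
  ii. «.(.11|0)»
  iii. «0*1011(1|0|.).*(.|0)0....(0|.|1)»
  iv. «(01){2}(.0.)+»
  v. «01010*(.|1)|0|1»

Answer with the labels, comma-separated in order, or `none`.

i, v

i → match
ii → no match
iii → no match
iv → no match — must start with '01'
v → match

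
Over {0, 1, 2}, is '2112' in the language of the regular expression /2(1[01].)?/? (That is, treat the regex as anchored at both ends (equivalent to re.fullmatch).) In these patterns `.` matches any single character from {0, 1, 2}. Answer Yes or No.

Yes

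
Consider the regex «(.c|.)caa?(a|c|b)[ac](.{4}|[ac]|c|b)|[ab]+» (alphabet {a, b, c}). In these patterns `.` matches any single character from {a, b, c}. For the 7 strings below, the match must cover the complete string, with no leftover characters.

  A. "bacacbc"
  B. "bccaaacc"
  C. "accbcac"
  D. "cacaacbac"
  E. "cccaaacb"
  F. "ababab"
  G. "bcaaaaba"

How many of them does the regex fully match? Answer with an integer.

A → no match
B → match
C → no match
D → no match
E → match
F → match
G → no match
Total matched: 3

3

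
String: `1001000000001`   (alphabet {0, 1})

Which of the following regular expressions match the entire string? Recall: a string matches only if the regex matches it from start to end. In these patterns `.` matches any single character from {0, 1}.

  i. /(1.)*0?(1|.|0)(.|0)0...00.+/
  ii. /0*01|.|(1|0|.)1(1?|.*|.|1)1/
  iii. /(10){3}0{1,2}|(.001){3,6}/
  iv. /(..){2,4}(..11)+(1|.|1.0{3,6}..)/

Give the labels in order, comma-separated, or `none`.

i

i → match
ii → no match
iii → no match
iv → no match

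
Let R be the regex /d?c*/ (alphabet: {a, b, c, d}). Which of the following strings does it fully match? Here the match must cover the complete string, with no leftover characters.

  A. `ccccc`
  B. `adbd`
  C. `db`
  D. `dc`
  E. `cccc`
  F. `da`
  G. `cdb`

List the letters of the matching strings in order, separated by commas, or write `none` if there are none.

A, D, E

A → match
B → no match
C → no match
D → match
E → match
F → no match
G → no match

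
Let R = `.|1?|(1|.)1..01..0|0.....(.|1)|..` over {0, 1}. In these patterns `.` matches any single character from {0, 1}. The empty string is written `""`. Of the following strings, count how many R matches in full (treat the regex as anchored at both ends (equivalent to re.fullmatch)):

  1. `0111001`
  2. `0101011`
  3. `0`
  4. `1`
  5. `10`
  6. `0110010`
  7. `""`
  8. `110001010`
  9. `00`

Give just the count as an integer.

1 → match
2 → match
3 → match
4 → match
5 → match
6 → match
7 → match
8 → match
9 → match
Total matched: 9

9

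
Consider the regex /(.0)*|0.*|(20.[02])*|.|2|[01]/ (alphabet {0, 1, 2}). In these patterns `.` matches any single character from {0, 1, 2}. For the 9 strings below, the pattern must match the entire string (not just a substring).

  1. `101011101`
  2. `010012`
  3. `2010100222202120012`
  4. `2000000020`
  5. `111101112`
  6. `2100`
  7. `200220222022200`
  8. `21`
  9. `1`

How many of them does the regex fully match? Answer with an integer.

1 → no match
2 → match
3 → no match
4 → match
5 → no match
6 → no match
7 → no match
8 → no match
9 → match
Total matched: 3

3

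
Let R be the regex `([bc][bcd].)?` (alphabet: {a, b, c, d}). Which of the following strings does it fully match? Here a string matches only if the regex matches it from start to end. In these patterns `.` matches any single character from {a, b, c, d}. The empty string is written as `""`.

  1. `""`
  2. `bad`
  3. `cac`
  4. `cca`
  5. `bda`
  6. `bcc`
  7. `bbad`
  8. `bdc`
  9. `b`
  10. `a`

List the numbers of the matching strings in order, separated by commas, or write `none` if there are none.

1, 4, 5, 6, 8

1 → match
2 → no match
3 → no match
4 → match
5 → match
6 → match
7 → no match
8 → match
9 → no match
10 → no match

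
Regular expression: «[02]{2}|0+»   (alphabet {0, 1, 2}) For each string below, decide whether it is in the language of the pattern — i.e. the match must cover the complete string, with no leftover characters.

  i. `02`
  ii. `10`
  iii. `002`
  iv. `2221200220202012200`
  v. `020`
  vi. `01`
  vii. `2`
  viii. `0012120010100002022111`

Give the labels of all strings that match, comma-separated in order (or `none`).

i

i → match
ii → no match
iii → no match
iv → no match
v → no match
vi → no match
vii → no match
viii → no match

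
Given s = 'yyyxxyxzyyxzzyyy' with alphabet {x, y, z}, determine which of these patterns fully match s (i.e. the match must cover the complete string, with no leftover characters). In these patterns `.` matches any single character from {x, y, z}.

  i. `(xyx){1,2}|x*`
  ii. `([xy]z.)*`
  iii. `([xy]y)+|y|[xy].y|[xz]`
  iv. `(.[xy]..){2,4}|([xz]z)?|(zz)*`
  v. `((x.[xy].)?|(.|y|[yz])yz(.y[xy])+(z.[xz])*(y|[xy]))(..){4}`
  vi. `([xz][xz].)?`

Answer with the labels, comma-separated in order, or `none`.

iv

i → no match
ii → no match
iii → no match
iv → match
v → no match
vi → no match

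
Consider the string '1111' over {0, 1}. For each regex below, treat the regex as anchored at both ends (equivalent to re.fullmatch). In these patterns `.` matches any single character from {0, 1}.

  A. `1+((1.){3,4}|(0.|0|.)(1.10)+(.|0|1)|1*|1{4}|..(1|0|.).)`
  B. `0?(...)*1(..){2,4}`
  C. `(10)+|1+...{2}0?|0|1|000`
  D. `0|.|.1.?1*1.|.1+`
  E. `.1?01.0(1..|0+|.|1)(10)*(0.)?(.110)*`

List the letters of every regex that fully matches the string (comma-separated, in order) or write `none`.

A, D

A → match
B → no match
C → no match
D → match
E → no match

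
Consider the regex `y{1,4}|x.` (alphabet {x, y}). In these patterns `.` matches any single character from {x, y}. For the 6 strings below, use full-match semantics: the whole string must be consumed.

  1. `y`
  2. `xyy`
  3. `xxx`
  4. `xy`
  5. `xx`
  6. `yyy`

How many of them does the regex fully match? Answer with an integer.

1 → match
2 → no match
3 → no match
4 → match
5 → match
6 → match
Total matched: 4

4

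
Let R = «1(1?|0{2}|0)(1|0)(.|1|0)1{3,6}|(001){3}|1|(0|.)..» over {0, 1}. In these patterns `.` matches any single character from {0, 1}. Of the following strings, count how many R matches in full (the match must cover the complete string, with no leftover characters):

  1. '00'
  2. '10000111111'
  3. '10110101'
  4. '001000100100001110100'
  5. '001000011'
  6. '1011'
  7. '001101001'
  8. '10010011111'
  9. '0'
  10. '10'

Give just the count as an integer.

1 → no match
2 → match
3 → no match
4 → no match
5 → no match
6 → no match
7 → no match
8 → no match
9 → no match
10 → no match
Total matched: 1

1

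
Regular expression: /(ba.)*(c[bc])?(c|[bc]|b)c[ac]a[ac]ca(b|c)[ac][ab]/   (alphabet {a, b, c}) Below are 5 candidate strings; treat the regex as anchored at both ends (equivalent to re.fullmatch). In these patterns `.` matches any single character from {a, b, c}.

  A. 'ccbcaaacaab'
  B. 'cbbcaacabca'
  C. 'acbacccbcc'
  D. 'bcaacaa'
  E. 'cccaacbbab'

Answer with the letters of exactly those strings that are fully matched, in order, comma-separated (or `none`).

none

A → no match
B → no match
C → no match
D → no match
E → no match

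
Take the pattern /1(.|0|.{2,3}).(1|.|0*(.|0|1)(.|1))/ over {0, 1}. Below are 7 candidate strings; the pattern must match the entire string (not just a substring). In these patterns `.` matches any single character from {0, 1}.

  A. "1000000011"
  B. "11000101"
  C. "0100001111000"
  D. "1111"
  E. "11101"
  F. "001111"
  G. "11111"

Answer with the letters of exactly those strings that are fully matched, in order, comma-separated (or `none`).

A → match
B → no match
C → no match — must start with "1"
D → match
E → match
F → no match — must start with "1"
G → match

A, D, E, G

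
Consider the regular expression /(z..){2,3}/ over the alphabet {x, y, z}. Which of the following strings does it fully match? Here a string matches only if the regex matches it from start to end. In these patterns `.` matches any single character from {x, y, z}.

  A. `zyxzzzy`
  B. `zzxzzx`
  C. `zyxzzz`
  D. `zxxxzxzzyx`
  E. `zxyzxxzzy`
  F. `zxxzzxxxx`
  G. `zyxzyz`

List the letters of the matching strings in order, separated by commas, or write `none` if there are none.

A → no match
B → match
C → match
D → no match
E → match
F → no match
G → match

B, C, E, G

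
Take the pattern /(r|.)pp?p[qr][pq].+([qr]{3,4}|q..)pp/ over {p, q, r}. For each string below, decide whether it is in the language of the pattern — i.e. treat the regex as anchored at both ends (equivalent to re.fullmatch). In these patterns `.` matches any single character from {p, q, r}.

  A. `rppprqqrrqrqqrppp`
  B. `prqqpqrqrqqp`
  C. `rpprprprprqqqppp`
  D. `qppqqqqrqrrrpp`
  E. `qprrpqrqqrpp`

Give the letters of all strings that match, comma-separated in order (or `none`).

A → match
B → no match — must end with `pp`
C → match
D → match
E → no match

A, C, D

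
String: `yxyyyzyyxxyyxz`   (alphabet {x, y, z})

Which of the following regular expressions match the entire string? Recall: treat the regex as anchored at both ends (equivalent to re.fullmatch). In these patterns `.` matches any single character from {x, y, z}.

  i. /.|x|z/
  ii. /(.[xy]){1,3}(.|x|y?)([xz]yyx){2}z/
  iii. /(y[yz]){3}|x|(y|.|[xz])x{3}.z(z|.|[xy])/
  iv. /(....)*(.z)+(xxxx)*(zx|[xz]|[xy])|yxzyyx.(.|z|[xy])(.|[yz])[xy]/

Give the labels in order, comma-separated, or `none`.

i → no match
ii → match
iii → no match
iv → no match

ii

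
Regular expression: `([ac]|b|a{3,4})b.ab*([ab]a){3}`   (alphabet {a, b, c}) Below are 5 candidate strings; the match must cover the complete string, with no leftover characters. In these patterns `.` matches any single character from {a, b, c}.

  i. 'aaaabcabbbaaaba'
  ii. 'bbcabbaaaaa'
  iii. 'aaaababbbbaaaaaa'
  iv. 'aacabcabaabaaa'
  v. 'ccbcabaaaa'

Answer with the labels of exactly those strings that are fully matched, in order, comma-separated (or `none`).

i, ii

i → match
ii → match
iii → no match
iv → no match
v → no match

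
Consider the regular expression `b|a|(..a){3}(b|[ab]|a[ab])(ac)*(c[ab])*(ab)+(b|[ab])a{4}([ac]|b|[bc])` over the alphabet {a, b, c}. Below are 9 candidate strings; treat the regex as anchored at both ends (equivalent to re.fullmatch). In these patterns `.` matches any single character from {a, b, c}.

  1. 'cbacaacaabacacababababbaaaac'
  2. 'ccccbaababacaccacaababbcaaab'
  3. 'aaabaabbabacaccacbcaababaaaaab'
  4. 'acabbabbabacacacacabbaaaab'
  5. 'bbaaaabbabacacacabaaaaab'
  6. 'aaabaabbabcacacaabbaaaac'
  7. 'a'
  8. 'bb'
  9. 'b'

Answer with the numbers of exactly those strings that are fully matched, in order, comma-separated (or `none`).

1, 3, 4, 5, 6, 7, 9

1 → match
2 → no match
3 → match
4 → match
5 → match
6 → match
7 → match
8 → no match
9 → match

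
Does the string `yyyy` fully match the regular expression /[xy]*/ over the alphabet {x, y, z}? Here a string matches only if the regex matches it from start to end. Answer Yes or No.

Yes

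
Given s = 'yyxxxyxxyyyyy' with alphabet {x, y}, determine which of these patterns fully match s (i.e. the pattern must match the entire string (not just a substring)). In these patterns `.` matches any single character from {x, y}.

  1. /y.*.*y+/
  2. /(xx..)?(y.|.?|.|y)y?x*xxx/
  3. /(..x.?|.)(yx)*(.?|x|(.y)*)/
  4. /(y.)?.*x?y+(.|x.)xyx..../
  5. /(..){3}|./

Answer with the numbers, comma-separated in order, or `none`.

1 → match
2 → no match — must end with 'xxx'
3 → no match
4 → no match
5 → no match

1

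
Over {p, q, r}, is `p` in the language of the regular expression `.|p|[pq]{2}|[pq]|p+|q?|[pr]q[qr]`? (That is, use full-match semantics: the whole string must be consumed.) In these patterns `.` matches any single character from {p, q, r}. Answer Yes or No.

Yes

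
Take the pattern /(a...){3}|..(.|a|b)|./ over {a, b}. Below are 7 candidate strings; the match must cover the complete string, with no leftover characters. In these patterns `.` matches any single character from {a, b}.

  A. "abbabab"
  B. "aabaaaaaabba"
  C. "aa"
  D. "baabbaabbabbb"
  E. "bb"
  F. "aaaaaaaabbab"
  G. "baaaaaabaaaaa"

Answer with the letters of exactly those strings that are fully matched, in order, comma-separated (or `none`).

B

A. "abbabab" → no match
B. "aabaaaaaabba" → match
C. "aa" → no match
D → no match
E. "bb" → no match
F. "aaaaaaaabbab" → no match
G → no match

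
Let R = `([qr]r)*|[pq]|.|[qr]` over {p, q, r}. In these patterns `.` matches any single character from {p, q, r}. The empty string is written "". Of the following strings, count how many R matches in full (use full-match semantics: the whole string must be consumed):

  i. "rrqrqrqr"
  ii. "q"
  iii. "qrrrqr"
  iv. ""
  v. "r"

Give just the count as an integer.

5

i → match
ii → match
iii → match
iv → match
v → match
Total matched: 5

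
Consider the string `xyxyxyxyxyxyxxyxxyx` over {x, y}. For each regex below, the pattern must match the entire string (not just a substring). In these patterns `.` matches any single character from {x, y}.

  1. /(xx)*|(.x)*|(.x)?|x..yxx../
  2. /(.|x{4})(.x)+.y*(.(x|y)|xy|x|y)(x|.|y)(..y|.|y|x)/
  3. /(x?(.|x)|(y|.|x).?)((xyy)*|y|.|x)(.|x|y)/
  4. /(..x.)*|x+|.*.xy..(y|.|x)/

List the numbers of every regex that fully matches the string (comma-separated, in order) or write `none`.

2

1 → no match
2 → match
3 → no match
4 → no match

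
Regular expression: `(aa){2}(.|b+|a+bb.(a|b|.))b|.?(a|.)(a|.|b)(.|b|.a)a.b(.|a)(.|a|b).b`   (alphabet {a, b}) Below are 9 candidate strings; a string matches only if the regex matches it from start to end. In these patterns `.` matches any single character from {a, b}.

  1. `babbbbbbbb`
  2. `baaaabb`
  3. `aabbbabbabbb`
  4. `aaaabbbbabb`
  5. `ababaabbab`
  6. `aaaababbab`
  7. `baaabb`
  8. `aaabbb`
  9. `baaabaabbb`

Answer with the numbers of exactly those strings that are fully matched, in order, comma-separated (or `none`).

1. `babbbbbbbb` → no match
2. `baaaabb` → no match
3. `aabbbabbabbb` → no match
4. `aaaabbbbabb` → no match
5. `ababaabbab` → no match
6. `aaaababbab` → no match
7. `baaabb` → no match
8. `aaabbb` → no match
9. `baaabaabbb` → no match

none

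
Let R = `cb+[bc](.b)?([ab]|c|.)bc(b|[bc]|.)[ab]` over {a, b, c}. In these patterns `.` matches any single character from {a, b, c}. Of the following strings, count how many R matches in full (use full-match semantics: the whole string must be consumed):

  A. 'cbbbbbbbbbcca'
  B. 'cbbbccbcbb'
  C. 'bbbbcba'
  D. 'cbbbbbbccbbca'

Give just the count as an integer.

A → match
B → match
C → no match — must start with 'cb'
D → no match
Total matched: 2

2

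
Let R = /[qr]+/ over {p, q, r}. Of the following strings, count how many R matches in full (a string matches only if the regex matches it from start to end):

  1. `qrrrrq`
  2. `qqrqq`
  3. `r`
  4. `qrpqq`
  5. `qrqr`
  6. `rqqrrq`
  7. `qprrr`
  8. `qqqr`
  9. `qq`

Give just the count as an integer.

1 → match
2 → match
3 → match
4 → no match
5 → match
6 → match
7 → no match
8 → match
9 → match
Total matched: 7

7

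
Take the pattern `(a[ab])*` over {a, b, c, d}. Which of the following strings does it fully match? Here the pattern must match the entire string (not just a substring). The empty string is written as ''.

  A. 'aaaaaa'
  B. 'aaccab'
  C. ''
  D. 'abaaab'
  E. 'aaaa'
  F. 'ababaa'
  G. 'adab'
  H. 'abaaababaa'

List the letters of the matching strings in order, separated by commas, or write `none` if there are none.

A → match
B → no match
C → match
D → match
E → match
F → match
G → no match
H → match

A, C, D, E, F, H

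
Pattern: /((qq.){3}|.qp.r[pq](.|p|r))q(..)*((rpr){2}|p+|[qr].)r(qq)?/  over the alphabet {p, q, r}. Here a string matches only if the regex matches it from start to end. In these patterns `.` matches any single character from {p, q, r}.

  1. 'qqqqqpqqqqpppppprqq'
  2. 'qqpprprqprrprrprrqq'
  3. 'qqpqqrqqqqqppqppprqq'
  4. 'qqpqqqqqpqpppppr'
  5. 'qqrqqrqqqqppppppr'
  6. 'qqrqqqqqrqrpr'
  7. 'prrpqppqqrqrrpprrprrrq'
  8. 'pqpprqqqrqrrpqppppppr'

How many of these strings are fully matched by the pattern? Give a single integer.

7

1 → match
2 → match
3 → match
4 → match
5 → match
6 → match
7 → no match
8 → match
Total matched: 7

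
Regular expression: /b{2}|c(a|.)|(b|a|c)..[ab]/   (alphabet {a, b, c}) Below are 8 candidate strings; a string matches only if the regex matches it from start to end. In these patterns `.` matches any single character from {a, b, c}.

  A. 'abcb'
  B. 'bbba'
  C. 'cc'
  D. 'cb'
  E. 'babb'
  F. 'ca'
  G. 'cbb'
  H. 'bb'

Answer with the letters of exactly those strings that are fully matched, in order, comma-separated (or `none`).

A, B, C, D, E, F, H

A → match
B → match
C → match
D → match
E → match
F → match
G → no match
H → match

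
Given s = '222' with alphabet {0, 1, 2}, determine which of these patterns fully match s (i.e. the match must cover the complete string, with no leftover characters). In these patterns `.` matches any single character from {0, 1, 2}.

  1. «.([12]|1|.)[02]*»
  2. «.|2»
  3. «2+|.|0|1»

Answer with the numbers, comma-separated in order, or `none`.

1, 3

1 → match
2 → no match
3 → match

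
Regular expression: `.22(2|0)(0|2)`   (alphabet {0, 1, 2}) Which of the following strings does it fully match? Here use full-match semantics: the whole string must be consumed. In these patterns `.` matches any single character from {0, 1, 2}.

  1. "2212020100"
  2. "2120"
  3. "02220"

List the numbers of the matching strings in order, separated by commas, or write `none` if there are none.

1 → no match
2 → no match
3 → match

3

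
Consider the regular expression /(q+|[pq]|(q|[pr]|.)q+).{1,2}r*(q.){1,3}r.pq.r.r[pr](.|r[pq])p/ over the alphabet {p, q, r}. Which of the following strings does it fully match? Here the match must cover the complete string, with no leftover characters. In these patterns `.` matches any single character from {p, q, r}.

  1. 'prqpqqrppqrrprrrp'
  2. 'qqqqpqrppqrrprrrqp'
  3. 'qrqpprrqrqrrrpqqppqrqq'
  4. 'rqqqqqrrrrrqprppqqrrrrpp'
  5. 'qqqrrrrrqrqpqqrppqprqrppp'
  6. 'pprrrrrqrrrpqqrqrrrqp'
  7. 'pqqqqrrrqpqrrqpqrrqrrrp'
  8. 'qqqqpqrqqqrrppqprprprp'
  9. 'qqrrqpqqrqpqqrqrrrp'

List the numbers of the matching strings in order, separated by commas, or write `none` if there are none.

1, 4, 5, 6, 7, 8, 9

1 → match
2 → no match
3 → no match — must end with 'p'
4 → match
5 → match
6 → match
7 → match
8 → match
9 → match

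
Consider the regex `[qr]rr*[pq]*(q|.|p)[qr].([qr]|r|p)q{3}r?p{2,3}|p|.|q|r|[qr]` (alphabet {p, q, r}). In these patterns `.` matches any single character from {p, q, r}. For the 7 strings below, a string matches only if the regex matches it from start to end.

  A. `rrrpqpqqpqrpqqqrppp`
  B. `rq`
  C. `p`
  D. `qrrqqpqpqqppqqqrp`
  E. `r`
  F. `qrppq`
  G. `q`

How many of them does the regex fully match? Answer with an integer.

4

A → match
B. `rq` → no match
C. `p` → match
D → no match
E. `r` → match
F. `qrppq` → no match
G. `q` → match
Total matched: 4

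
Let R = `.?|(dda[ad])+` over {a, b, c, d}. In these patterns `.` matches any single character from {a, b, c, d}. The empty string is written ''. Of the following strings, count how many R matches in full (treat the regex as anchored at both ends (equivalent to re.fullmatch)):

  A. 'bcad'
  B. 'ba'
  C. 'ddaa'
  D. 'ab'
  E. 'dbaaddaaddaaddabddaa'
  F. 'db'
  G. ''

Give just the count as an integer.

A → no match
B → no match
C → match
D → no match
E → no match
F → no match
G → match
Total matched: 2

2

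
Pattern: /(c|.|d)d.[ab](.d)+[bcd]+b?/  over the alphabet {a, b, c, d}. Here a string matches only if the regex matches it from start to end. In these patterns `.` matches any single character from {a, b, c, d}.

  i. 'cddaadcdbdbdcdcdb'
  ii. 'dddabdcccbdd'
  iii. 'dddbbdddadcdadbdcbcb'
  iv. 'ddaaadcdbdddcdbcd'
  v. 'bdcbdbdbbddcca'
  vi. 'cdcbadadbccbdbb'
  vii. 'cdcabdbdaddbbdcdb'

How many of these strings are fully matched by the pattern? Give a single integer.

6

i → match
ii. 'dddabdcccbdd' → match
iii → match
iv → match
v → no match
vi → match
vii → match
Total matched: 6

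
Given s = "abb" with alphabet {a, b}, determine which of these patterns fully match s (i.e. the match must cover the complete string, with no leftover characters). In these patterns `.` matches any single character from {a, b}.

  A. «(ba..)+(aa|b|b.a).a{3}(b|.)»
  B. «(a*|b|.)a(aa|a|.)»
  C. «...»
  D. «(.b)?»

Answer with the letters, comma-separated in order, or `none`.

A → no match — must start with "ba"
B → no match
C → match
D → no match

C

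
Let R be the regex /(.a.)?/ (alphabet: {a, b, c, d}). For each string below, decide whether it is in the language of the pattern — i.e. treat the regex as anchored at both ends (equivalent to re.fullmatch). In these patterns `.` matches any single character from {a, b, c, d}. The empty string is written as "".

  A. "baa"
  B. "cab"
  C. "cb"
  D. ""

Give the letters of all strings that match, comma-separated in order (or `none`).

A, B, D

A. "baa" → match
B. "cab" → match
C. "cb" → no match
D. "" → match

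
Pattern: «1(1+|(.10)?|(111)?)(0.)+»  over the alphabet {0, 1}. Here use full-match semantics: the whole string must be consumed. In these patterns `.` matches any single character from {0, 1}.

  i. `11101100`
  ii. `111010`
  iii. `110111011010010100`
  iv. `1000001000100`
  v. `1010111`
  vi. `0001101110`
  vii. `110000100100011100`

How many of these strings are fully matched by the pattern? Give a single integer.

1

i → no match
ii → no match
iii → no match
iv → match
v → no match
vi → no match — must start with `1`
vii → no match
Total matched: 1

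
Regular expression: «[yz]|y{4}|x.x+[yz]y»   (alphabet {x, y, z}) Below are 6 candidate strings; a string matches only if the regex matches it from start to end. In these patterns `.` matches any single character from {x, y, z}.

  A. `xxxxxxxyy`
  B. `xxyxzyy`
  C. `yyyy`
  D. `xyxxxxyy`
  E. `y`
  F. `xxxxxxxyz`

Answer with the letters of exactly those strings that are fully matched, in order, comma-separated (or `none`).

A → match
B → no match
C → match
D → match
E → match
F → no match

A, C, D, E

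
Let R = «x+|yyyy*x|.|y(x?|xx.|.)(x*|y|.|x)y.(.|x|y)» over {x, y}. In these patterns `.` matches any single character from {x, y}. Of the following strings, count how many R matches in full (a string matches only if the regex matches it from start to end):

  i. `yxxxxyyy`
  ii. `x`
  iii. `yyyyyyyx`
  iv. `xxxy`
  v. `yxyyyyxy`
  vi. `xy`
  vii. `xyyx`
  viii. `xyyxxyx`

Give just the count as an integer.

i → match
ii → match
iii → match
iv → no match
v → no match
vi → no match
vii → no match
viii → no match
Total matched: 3

3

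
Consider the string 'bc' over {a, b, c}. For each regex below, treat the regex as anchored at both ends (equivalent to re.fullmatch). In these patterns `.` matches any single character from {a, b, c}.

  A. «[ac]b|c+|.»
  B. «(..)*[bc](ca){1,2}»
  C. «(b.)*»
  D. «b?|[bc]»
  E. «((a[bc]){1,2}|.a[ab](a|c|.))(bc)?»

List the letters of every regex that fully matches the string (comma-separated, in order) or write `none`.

A → no match
B → no match — must end with 'ca'
C → match
D → no match
E → no match

C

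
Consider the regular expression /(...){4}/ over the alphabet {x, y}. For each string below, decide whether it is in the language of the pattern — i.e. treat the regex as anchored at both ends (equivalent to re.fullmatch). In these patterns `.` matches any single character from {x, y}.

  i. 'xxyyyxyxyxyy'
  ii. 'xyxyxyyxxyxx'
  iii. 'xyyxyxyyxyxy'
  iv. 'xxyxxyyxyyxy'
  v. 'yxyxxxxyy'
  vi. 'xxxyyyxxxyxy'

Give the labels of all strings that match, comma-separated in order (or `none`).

i, ii, iii, iv, vi

i → match
ii → match
iii → match
iv → match
v → no match
vi → match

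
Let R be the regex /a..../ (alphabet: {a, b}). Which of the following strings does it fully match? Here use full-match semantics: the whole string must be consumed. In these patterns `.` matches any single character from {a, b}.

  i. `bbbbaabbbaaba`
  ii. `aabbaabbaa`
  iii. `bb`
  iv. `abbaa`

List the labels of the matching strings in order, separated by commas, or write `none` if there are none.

iv

i → no match — must start with `a`
ii → no match
iii → no match — must start with `a`
iv → match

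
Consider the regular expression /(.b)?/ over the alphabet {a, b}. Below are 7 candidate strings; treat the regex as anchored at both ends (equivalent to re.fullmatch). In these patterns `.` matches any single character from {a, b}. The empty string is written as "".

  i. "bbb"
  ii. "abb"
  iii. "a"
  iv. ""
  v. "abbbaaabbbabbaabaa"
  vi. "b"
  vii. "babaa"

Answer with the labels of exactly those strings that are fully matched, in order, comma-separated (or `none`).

i → no match
ii → no match
iii → no match
iv → match
v → no match
vi → no match
vii → no match

iv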